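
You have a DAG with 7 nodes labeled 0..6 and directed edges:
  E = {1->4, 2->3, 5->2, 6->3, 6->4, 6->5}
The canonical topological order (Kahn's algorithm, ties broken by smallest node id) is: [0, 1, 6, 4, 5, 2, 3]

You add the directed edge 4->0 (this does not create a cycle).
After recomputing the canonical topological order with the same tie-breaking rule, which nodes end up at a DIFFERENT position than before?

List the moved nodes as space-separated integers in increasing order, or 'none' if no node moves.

Answer: 0 1 4 6

Derivation:
Old toposort: [0, 1, 6, 4, 5, 2, 3]
Added edge 4->0
Recompute Kahn (smallest-id tiebreak):
  initial in-degrees: [1, 0, 1, 2, 2, 1, 0]
  ready (indeg=0): [1, 6]
  pop 1: indeg[4]->1 | ready=[6] | order so far=[1]
  pop 6: indeg[3]->1; indeg[4]->0; indeg[5]->0 | ready=[4, 5] | order so far=[1, 6]
  pop 4: indeg[0]->0 | ready=[0, 5] | order so far=[1, 6, 4]
  pop 0: no out-edges | ready=[5] | order so far=[1, 6, 4, 0]
  pop 5: indeg[2]->0 | ready=[2] | order so far=[1, 6, 4, 0, 5]
  pop 2: indeg[3]->0 | ready=[3] | order so far=[1, 6, 4, 0, 5, 2]
  pop 3: no out-edges | ready=[] | order so far=[1, 6, 4, 0, 5, 2, 3]
New canonical toposort: [1, 6, 4, 0, 5, 2, 3]
Compare positions:
  Node 0: index 0 -> 3 (moved)
  Node 1: index 1 -> 0 (moved)
  Node 2: index 5 -> 5 (same)
  Node 3: index 6 -> 6 (same)
  Node 4: index 3 -> 2 (moved)
  Node 5: index 4 -> 4 (same)
  Node 6: index 2 -> 1 (moved)
Nodes that changed position: 0 1 4 6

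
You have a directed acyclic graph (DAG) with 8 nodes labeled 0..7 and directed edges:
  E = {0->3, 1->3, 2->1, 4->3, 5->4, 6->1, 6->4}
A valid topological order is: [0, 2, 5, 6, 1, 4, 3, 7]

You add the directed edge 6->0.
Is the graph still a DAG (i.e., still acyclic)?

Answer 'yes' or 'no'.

Given toposort: [0, 2, 5, 6, 1, 4, 3, 7]
Position of 6: index 3; position of 0: index 0
New edge 6->0: backward (u after v in old order)
Backward edge: old toposort is now invalid. Check if this creates a cycle.
Does 0 already reach 6? Reachable from 0: [0, 3]. NO -> still a DAG (reorder needed).
Still a DAG? yes

Answer: yes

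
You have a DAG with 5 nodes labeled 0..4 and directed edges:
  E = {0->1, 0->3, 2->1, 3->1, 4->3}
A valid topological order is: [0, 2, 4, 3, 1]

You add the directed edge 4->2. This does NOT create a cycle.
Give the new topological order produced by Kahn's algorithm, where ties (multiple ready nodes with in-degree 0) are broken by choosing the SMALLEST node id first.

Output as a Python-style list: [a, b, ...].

Old toposort: [0, 2, 4, 3, 1]
Added edge: 4->2
Position of 4 (2) > position of 2 (1). Must reorder: 4 must now come before 2.
Run Kahn's algorithm (break ties by smallest node id):
  initial in-degrees: [0, 3, 1, 2, 0]
  ready (indeg=0): [0, 4]
  pop 0: indeg[1]->2; indeg[3]->1 | ready=[4] | order so far=[0]
  pop 4: indeg[2]->0; indeg[3]->0 | ready=[2, 3] | order so far=[0, 4]
  pop 2: indeg[1]->1 | ready=[3] | order so far=[0, 4, 2]
  pop 3: indeg[1]->0 | ready=[1] | order so far=[0, 4, 2, 3]
  pop 1: no out-edges | ready=[] | order so far=[0, 4, 2, 3, 1]
  Result: [0, 4, 2, 3, 1]

Answer: [0, 4, 2, 3, 1]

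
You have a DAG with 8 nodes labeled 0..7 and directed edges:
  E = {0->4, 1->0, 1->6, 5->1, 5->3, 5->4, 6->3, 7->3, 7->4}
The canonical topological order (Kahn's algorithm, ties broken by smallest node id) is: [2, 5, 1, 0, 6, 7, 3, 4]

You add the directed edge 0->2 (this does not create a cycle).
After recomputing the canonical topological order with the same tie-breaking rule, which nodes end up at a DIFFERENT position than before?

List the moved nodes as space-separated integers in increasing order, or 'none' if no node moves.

Answer: 0 1 2 5

Derivation:
Old toposort: [2, 5, 1, 0, 6, 7, 3, 4]
Added edge 0->2
Recompute Kahn (smallest-id tiebreak):
  initial in-degrees: [1, 1, 1, 3, 3, 0, 1, 0]
  ready (indeg=0): [5, 7]
  pop 5: indeg[1]->0; indeg[3]->2; indeg[4]->2 | ready=[1, 7] | order so far=[5]
  pop 1: indeg[0]->0; indeg[6]->0 | ready=[0, 6, 7] | order so far=[5, 1]
  pop 0: indeg[2]->0; indeg[4]->1 | ready=[2, 6, 7] | order so far=[5, 1, 0]
  pop 2: no out-edges | ready=[6, 7] | order so far=[5, 1, 0, 2]
  pop 6: indeg[3]->1 | ready=[7] | order so far=[5, 1, 0, 2, 6]
  pop 7: indeg[3]->0; indeg[4]->0 | ready=[3, 4] | order so far=[5, 1, 0, 2, 6, 7]
  pop 3: no out-edges | ready=[4] | order so far=[5, 1, 0, 2, 6, 7, 3]
  pop 4: no out-edges | ready=[] | order so far=[5, 1, 0, 2, 6, 7, 3, 4]
New canonical toposort: [5, 1, 0, 2, 6, 7, 3, 4]
Compare positions:
  Node 0: index 3 -> 2 (moved)
  Node 1: index 2 -> 1 (moved)
  Node 2: index 0 -> 3 (moved)
  Node 3: index 6 -> 6 (same)
  Node 4: index 7 -> 7 (same)
  Node 5: index 1 -> 0 (moved)
  Node 6: index 4 -> 4 (same)
  Node 7: index 5 -> 5 (same)
Nodes that changed position: 0 1 2 5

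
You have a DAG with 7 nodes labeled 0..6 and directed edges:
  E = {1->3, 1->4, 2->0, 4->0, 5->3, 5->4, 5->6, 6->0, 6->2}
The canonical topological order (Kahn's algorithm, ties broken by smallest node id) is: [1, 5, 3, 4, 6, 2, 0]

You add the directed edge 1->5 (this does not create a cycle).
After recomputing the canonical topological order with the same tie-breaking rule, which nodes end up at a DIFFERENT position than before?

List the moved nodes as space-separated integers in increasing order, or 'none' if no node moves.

Old toposort: [1, 5, 3, 4, 6, 2, 0]
Added edge 1->5
Recompute Kahn (smallest-id tiebreak):
  initial in-degrees: [3, 0, 1, 2, 2, 1, 1]
  ready (indeg=0): [1]
  pop 1: indeg[3]->1; indeg[4]->1; indeg[5]->0 | ready=[5] | order so far=[1]
  pop 5: indeg[3]->0; indeg[4]->0; indeg[6]->0 | ready=[3, 4, 6] | order so far=[1, 5]
  pop 3: no out-edges | ready=[4, 6] | order so far=[1, 5, 3]
  pop 4: indeg[0]->2 | ready=[6] | order so far=[1, 5, 3, 4]
  pop 6: indeg[0]->1; indeg[2]->0 | ready=[2] | order so far=[1, 5, 3, 4, 6]
  pop 2: indeg[0]->0 | ready=[0] | order so far=[1, 5, 3, 4, 6, 2]
  pop 0: no out-edges | ready=[] | order so far=[1, 5, 3, 4, 6, 2, 0]
New canonical toposort: [1, 5, 3, 4, 6, 2, 0]
Compare positions:
  Node 0: index 6 -> 6 (same)
  Node 1: index 0 -> 0 (same)
  Node 2: index 5 -> 5 (same)
  Node 3: index 2 -> 2 (same)
  Node 4: index 3 -> 3 (same)
  Node 5: index 1 -> 1 (same)
  Node 6: index 4 -> 4 (same)
Nodes that changed position: none

Answer: none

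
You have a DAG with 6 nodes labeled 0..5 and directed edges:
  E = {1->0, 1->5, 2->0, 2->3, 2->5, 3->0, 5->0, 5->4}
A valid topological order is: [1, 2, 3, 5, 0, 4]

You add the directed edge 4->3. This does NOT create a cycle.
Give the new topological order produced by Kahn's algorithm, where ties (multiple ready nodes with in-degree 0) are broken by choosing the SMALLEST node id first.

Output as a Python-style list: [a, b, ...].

Answer: [1, 2, 5, 4, 3, 0]

Derivation:
Old toposort: [1, 2, 3, 5, 0, 4]
Added edge: 4->3
Position of 4 (5) > position of 3 (2). Must reorder: 4 must now come before 3.
Run Kahn's algorithm (break ties by smallest node id):
  initial in-degrees: [4, 0, 0, 2, 1, 2]
  ready (indeg=0): [1, 2]
  pop 1: indeg[0]->3; indeg[5]->1 | ready=[2] | order so far=[1]
  pop 2: indeg[0]->2; indeg[3]->1; indeg[5]->0 | ready=[5] | order so far=[1, 2]
  pop 5: indeg[0]->1; indeg[4]->0 | ready=[4] | order so far=[1, 2, 5]
  pop 4: indeg[3]->0 | ready=[3] | order so far=[1, 2, 5, 4]
  pop 3: indeg[0]->0 | ready=[0] | order so far=[1, 2, 5, 4, 3]
  pop 0: no out-edges | ready=[] | order so far=[1, 2, 5, 4, 3, 0]
  Result: [1, 2, 5, 4, 3, 0]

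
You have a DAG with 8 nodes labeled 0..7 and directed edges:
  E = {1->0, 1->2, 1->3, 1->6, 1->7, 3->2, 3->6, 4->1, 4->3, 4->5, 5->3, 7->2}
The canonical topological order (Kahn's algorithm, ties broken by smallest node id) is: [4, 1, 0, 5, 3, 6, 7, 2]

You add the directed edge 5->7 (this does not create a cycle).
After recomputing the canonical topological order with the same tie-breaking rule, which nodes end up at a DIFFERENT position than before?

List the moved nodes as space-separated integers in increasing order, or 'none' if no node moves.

Old toposort: [4, 1, 0, 5, 3, 6, 7, 2]
Added edge 5->7
Recompute Kahn (smallest-id tiebreak):
  initial in-degrees: [1, 1, 3, 3, 0, 1, 2, 2]
  ready (indeg=0): [4]
  pop 4: indeg[1]->0; indeg[3]->2; indeg[5]->0 | ready=[1, 5] | order so far=[4]
  pop 1: indeg[0]->0; indeg[2]->2; indeg[3]->1; indeg[6]->1; indeg[7]->1 | ready=[0, 5] | order so far=[4, 1]
  pop 0: no out-edges | ready=[5] | order so far=[4, 1, 0]
  pop 5: indeg[3]->0; indeg[7]->0 | ready=[3, 7] | order so far=[4, 1, 0, 5]
  pop 3: indeg[2]->1; indeg[6]->0 | ready=[6, 7] | order so far=[4, 1, 0, 5, 3]
  pop 6: no out-edges | ready=[7] | order so far=[4, 1, 0, 5, 3, 6]
  pop 7: indeg[2]->0 | ready=[2] | order so far=[4, 1, 0, 5, 3, 6, 7]
  pop 2: no out-edges | ready=[] | order so far=[4, 1, 0, 5, 3, 6, 7, 2]
New canonical toposort: [4, 1, 0, 5, 3, 6, 7, 2]
Compare positions:
  Node 0: index 2 -> 2 (same)
  Node 1: index 1 -> 1 (same)
  Node 2: index 7 -> 7 (same)
  Node 3: index 4 -> 4 (same)
  Node 4: index 0 -> 0 (same)
  Node 5: index 3 -> 3 (same)
  Node 6: index 5 -> 5 (same)
  Node 7: index 6 -> 6 (same)
Nodes that changed position: none

Answer: none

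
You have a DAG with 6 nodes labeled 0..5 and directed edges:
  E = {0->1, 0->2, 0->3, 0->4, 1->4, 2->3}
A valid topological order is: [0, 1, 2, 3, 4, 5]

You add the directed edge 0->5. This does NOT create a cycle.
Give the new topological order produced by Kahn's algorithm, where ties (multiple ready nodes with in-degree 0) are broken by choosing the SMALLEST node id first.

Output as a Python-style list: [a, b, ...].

Old toposort: [0, 1, 2, 3, 4, 5]
Added edge: 0->5
Position of 0 (0) < position of 5 (5). Old order still valid.
Run Kahn's algorithm (break ties by smallest node id):
  initial in-degrees: [0, 1, 1, 2, 2, 1]
  ready (indeg=0): [0]
  pop 0: indeg[1]->0; indeg[2]->0; indeg[3]->1; indeg[4]->1; indeg[5]->0 | ready=[1, 2, 5] | order so far=[0]
  pop 1: indeg[4]->0 | ready=[2, 4, 5] | order so far=[0, 1]
  pop 2: indeg[3]->0 | ready=[3, 4, 5] | order so far=[0, 1, 2]
  pop 3: no out-edges | ready=[4, 5] | order so far=[0, 1, 2, 3]
  pop 4: no out-edges | ready=[5] | order so far=[0, 1, 2, 3, 4]
  pop 5: no out-edges | ready=[] | order so far=[0, 1, 2, 3, 4, 5]
  Result: [0, 1, 2, 3, 4, 5]

Answer: [0, 1, 2, 3, 4, 5]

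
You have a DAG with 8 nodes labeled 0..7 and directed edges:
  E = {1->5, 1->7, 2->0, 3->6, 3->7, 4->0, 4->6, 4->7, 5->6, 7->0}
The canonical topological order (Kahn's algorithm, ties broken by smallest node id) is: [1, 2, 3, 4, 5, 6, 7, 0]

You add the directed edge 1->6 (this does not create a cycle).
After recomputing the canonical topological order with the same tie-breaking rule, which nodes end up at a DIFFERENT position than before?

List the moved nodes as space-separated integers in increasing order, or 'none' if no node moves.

Answer: none

Derivation:
Old toposort: [1, 2, 3, 4, 5, 6, 7, 0]
Added edge 1->6
Recompute Kahn (smallest-id tiebreak):
  initial in-degrees: [3, 0, 0, 0, 0, 1, 4, 3]
  ready (indeg=0): [1, 2, 3, 4]
  pop 1: indeg[5]->0; indeg[6]->3; indeg[7]->2 | ready=[2, 3, 4, 5] | order so far=[1]
  pop 2: indeg[0]->2 | ready=[3, 4, 5] | order so far=[1, 2]
  pop 3: indeg[6]->2; indeg[7]->1 | ready=[4, 5] | order so far=[1, 2, 3]
  pop 4: indeg[0]->1; indeg[6]->1; indeg[7]->0 | ready=[5, 7] | order so far=[1, 2, 3, 4]
  pop 5: indeg[6]->0 | ready=[6, 7] | order so far=[1, 2, 3, 4, 5]
  pop 6: no out-edges | ready=[7] | order so far=[1, 2, 3, 4, 5, 6]
  pop 7: indeg[0]->0 | ready=[0] | order so far=[1, 2, 3, 4, 5, 6, 7]
  pop 0: no out-edges | ready=[] | order so far=[1, 2, 3, 4, 5, 6, 7, 0]
New canonical toposort: [1, 2, 3, 4, 5, 6, 7, 0]
Compare positions:
  Node 0: index 7 -> 7 (same)
  Node 1: index 0 -> 0 (same)
  Node 2: index 1 -> 1 (same)
  Node 3: index 2 -> 2 (same)
  Node 4: index 3 -> 3 (same)
  Node 5: index 4 -> 4 (same)
  Node 6: index 5 -> 5 (same)
  Node 7: index 6 -> 6 (same)
Nodes that changed position: none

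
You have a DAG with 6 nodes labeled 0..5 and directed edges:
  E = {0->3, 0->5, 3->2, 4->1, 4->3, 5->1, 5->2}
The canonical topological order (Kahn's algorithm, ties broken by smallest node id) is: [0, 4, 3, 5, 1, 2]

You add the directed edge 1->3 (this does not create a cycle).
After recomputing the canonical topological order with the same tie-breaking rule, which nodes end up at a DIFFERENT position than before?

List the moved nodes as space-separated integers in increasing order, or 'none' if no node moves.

Old toposort: [0, 4, 3, 5, 1, 2]
Added edge 1->3
Recompute Kahn (smallest-id tiebreak):
  initial in-degrees: [0, 2, 2, 3, 0, 1]
  ready (indeg=0): [0, 4]
  pop 0: indeg[3]->2; indeg[5]->0 | ready=[4, 5] | order so far=[0]
  pop 4: indeg[1]->1; indeg[3]->1 | ready=[5] | order so far=[0, 4]
  pop 5: indeg[1]->0; indeg[2]->1 | ready=[1] | order so far=[0, 4, 5]
  pop 1: indeg[3]->0 | ready=[3] | order so far=[0, 4, 5, 1]
  pop 3: indeg[2]->0 | ready=[2] | order so far=[0, 4, 5, 1, 3]
  pop 2: no out-edges | ready=[] | order so far=[0, 4, 5, 1, 3, 2]
New canonical toposort: [0, 4, 5, 1, 3, 2]
Compare positions:
  Node 0: index 0 -> 0 (same)
  Node 1: index 4 -> 3 (moved)
  Node 2: index 5 -> 5 (same)
  Node 3: index 2 -> 4 (moved)
  Node 4: index 1 -> 1 (same)
  Node 5: index 3 -> 2 (moved)
Nodes that changed position: 1 3 5

Answer: 1 3 5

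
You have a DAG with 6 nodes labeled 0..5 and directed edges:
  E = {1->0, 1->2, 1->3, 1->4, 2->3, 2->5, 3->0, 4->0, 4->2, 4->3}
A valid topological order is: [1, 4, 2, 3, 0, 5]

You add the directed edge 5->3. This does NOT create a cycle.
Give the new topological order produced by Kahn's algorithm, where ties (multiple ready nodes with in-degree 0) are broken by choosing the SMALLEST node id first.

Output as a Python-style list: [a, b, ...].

Old toposort: [1, 4, 2, 3, 0, 5]
Added edge: 5->3
Position of 5 (5) > position of 3 (3). Must reorder: 5 must now come before 3.
Run Kahn's algorithm (break ties by smallest node id):
  initial in-degrees: [3, 0, 2, 4, 1, 1]
  ready (indeg=0): [1]
  pop 1: indeg[0]->2; indeg[2]->1; indeg[3]->3; indeg[4]->0 | ready=[4] | order so far=[1]
  pop 4: indeg[0]->1; indeg[2]->0; indeg[3]->2 | ready=[2] | order so far=[1, 4]
  pop 2: indeg[3]->1; indeg[5]->0 | ready=[5] | order so far=[1, 4, 2]
  pop 5: indeg[3]->0 | ready=[3] | order so far=[1, 4, 2, 5]
  pop 3: indeg[0]->0 | ready=[0] | order so far=[1, 4, 2, 5, 3]
  pop 0: no out-edges | ready=[] | order so far=[1, 4, 2, 5, 3, 0]
  Result: [1, 4, 2, 5, 3, 0]

Answer: [1, 4, 2, 5, 3, 0]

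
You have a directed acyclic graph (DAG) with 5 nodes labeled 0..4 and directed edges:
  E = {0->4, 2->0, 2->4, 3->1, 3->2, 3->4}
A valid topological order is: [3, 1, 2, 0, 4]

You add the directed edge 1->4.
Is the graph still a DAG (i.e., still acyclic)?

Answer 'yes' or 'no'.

Given toposort: [3, 1, 2, 0, 4]
Position of 1: index 1; position of 4: index 4
New edge 1->4: forward
Forward edge: respects the existing order. Still a DAG, same toposort still valid.
Still a DAG? yes

Answer: yes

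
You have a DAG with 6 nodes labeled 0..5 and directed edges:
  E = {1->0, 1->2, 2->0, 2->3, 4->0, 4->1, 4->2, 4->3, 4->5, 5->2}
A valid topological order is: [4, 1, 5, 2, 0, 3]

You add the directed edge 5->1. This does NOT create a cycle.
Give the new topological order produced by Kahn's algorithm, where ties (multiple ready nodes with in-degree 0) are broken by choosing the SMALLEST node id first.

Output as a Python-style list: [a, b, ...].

Answer: [4, 5, 1, 2, 0, 3]

Derivation:
Old toposort: [4, 1, 5, 2, 0, 3]
Added edge: 5->1
Position of 5 (2) > position of 1 (1). Must reorder: 5 must now come before 1.
Run Kahn's algorithm (break ties by smallest node id):
  initial in-degrees: [3, 2, 3, 2, 0, 1]
  ready (indeg=0): [4]
  pop 4: indeg[0]->2; indeg[1]->1; indeg[2]->2; indeg[3]->1; indeg[5]->0 | ready=[5] | order so far=[4]
  pop 5: indeg[1]->0; indeg[2]->1 | ready=[1] | order so far=[4, 5]
  pop 1: indeg[0]->1; indeg[2]->0 | ready=[2] | order so far=[4, 5, 1]
  pop 2: indeg[0]->0; indeg[3]->0 | ready=[0, 3] | order so far=[4, 5, 1, 2]
  pop 0: no out-edges | ready=[3] | order so far=[4, 5, 1, 2, 0]
  pop 3: no out-edges | ready=[] | order so far=[4, 5, 1, 2, 0, 3]
  Result: [4, 5, 1, 2, 0, 3]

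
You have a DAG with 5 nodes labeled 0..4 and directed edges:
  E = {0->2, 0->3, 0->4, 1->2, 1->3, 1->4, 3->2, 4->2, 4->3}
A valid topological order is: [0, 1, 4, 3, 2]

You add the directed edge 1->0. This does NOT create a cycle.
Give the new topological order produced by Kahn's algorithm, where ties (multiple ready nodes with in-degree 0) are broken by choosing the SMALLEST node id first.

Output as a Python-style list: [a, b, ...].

Old toposort: [0, 1, 4, 3, 2]
Added edge: 1->0
Position of 1 (1) > position of 0 (0). Must reorder: 1 must now come before 0.
Run Kahn's algorithm (break ties by smallest node id):
  initial in-degrees: [1, 0, 4, 3, 2]
  ready (indeg=0): [1]
  pop 1: indeg[0]->0; indeg[2]->3; indeg[3]->2; indeg[4]->1 | ready=[0] | order so far=[1]
  pop 0: indeg[2]->2; indeg[3]->1; indeg[4]->0 | ready=[4] | order so far=[1, 0]
  pop 4: indeg[2]->1; indeg[3]->0 | ready=[3] | order so far=[1, 0, 4]
  pop 3: indeg[2]->0 | ready=[2] | order so far=[1, 0, 4, 3]
  pop 2: no out-edges | ready=[] | order so far=[1, 0, 4, 3, 2]
  Result: [1, 0, 4, 3, 2]

Answer: [1, 0, 4, 3, 2]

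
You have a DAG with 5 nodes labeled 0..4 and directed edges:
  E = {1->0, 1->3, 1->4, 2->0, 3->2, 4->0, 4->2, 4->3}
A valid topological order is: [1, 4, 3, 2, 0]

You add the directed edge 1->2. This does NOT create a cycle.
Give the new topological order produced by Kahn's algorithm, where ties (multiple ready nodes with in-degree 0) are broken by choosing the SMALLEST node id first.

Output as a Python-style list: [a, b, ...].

Answer: [1, 4, 3, 2, 0]

Derivation:
Old toposort: [1, 4, 3, 2, 0]
Added edge: 1->2
Position of 1 (0) < position of 2 (3). Old order still valid.
Run Kahn's algorithm (break ties by smallest node id):
  initial in-degrees: [3, 0, 3, 2, 1]
  ready (indeg=0): [1]
  pop 1: indeg[0]->2; indeg[2]->2; indeg[3]->1; indeg[4]->0 | ready=[4] | order so far=[1]
  pop 4: indeg[0]->1; indeg[2]->1; indeg[3]->0 | ready=[3] | order so far=[1, 4]
  pop 3: indeg[2]->0 | ready=[2] | order so far=[1, 4, 3]
  pop 2: indeg[0]->0 | ready=[0] | order so far=[1, 4, 3, 2]
  pop 0: no out-edges | ready=[] | order so far=[1, 4, 3, 2, 0]
  Result: [1, 4, 3, 2, 0]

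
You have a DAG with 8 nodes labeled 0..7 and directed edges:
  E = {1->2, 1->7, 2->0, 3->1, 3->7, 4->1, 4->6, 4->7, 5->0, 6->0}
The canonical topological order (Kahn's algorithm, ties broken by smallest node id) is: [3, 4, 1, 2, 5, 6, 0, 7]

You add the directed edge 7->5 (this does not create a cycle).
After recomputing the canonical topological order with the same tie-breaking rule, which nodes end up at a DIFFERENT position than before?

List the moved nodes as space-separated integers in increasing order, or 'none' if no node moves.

Old toposort: [3, 4, 1, 2, 5, 6, 0, 7]
Added edge 7->5
Recompute Kahn (smallest-id tiebreak):
  initial in-degrees: [3, 2, 1, 0, 0, 1, 1, 3]
  ready (indeg=0): [3, 4]
  pop 3: indeg[1]->1; indeg[7]->2 | ready=[4] | order so far=[3]
  pop 4: indeg[1]->0; indeg[6]->0; indeg[7]->1 | ready=[1, 6] | order so far=[3, 4]
  pop 1: indeg[2]->0; indeg[7]->0 | ready=[2, 6, 7] | order so far=[3, 4, 1]
  pop 2: indeg[0]->2 | ready=[6, 7] | order so far=[3, 4, 1, 2]
  pop 6: indeg[0]->1 | ready=[7] | order so far=[3, 4, 1, 2, 6]
  pop 7: indeg[5]->0 | ready=[5] | order so far=[3, 4, 1, 2, 6, 7]
  pop 5: indeg[0]->0 | ready=[0] | order so far=[3, 4, 1, 2, 6, 7, 5]
  pop 0: no out-edges | ready=[] | order so far=[3, 4, 1, 2, 6, 7, 5, 0]
New canonical toposort: [3, 4, 1, 2, 6, 7, 5, 0]
Compare positions:
  Node 0: index 6 -> 7 (moved)
  Node 1: index 2 -> 2 (same)
  Node 2: index 3 -> 3 (same)
  Node 3: index 0 -> 0 (same)
  Node 4: index 1 -> 1 (same)
  Node 5: index 4 -> 6 (moved)
  Node 6: index 5 -> 4 (moved)
  Node 7: index 7 -> 5 (moved)
Nodes that changed position: 0 5 6 7

Answer: 0 5 6 7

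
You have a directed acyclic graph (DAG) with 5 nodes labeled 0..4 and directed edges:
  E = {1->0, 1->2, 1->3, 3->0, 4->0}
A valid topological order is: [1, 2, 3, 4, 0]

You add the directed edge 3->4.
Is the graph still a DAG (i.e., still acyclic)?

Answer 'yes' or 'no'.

Answer: yes

Derivation:
Given toposort: [1, 2, 3, 4, 0]
Position of 3: index 2; position of 4: index 3
New edge 3->4: forward
Forward edge: respects the existing order. Still a DAG, same toposort still valid.
Still a DAG? yes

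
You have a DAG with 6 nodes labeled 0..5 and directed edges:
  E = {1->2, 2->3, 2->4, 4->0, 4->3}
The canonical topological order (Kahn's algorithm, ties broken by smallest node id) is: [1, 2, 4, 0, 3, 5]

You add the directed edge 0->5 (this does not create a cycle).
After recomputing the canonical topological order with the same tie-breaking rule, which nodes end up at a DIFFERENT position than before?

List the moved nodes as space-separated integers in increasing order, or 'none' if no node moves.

Old toposort: [1, 2, 4, 0, 3, 5]
Added edge 0->5
Recompute Kahn (smallest-id tiebreak):
  initial in-degrees: [1, 0, 1, 2, 1, 1]
  ready (indeg=0): [1]
  pop 1: indeg[2]->0 | ready=[2] | order so far=[1]
  pop 2: indeg[3]->1; indeg[4]->0 | ready=[4] | order so far=[1, 2]
  pop 4: indeg[0]->0; indeg[3]->0 | ready=[0, 3] | order so far=[1, 2, 4]
  pop 0: indeg[5]->0 | ready=[3, 5] | order so far=[1, 2, 4, 0]
  pop 3: no out-edges | ready=[5] | order so far=[1, 2, 4, 0, 3]
  pop 5: no out-edges | ready=[] | order so far=[1, 2, 4, 0, 3, 5]
New canonical toposort: [1, 2, 4, 0, 3, 5]
Compare positions:
  Node 0: index 3 -> 3 (same)
  Node 1: index 0 -> 0 (same)
  Node 2: index 1 -> 1 (same)
  Node 3: index 4 -> 4 (same)
  Node 4: index 2 -> 2 (same)
  Node 5: index 5 -> 5 (same)
Nodes that changed position: none

Answer: none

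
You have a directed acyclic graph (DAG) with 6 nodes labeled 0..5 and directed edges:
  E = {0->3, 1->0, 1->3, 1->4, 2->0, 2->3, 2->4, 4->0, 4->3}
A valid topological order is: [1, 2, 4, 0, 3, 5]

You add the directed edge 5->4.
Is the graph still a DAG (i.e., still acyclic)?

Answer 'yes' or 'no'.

Given toposort: [1, 2, 4, 0, 3, 5]
Position of 5: index 5; position of 4: index 2
New edge 5->4: backward (u after v in old order)
Backward edge: old toposort is now invalid. Check if this creates a cycle.
Does 4 already reach 5? Reachable from 4: [0, 3, 4]. NO -> still a DAG (reorder needed).
Still a DAG? yes

Answer: yes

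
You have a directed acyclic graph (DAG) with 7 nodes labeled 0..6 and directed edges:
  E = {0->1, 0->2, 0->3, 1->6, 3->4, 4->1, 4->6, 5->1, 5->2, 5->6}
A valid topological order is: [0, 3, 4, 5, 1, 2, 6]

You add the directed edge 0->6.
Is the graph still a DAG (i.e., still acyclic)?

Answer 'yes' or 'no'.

Answer: yes

Derivation:
Given toposort: [0, 3, 4, 5, 1, 2, 6]
Position of 0: index 0; position of 6: index 6
New edge 0->6: forward
Forward edge: respects the existing order. Still a DAG, same toposort still valid.
Still a DAG? yes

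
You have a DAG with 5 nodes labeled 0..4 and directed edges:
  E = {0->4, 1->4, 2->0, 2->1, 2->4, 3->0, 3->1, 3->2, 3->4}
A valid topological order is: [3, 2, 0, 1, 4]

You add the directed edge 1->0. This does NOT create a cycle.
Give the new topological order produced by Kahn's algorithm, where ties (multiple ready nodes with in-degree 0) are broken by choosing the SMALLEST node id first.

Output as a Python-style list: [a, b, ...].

Answer: [3, 2, 1, 0, 4]

Derivation:
Old toposort: [3, 2, 0, 1, 4]
Added edge: 1->0
Position of 1 (3) > position of 0 (2). Must reorder: 1 must now come before 0.
Run Kahn's algorithm (break ties by smallest node id):
  initial in-degrees: [3, 2, 1, 0, 4]
  ready (indeg=0): [3]
  pop 3: indeg[0]->2; indeg[1]->1; indeg[2]->0; indeg[4]->3 | ready=[2] | order so far=[3]
  pop 2: indeg[0]->1; indeg[1]->0; indeg[4]->2 | ready=[1] | order so far=[3, 2]
  pop 1: indeg[0]->0; indeg[4]->1 | ready=[0] | order so far=[3, 2, 1]
  pop 0: indeg[4]->0 | ready=[4] | order so far=[3, 2, 1, 0]
  pop 4: no out-edges | ready=[] | order so far=[3, 2, 1, 0, 4]
  Result: [3, 2, 1, 0, 4]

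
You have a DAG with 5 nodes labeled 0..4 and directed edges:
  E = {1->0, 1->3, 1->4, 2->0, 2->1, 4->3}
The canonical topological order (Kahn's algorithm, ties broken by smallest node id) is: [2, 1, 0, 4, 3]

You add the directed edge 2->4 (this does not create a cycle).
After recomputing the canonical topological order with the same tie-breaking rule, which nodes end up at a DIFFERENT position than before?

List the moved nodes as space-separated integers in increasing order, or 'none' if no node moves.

Old toposort: [2, 1, 0, 4, 3]
Added edge 2->4
Recompute Kahn (smallest-id tiebreak):
  initial in-degrees: [2, 1, 0, 2, 2]
  ready (indeg=0): [2]
  pop 2: indeg[0]->1; indeg[1]->0; indeg[4]->1 | ready=[1] | order so far=[2]
  pop 1: indeg[0]->0; indeg[3]->1; indeg[4]->0 | ready=[0, 4] | order so far=[2, 1]
  pop 0: no out-edges | ready=[4] | order so far=[2, 1, 0]
  pop 4: indeg[3]->0 | ready=[3] | order so far=[2, 1, 0, 4]
  pop 3: no out-edges | ready=[] | order so far=[2, 1, 0, 4, 3]
New canonical toposort: [2, 1, 0, 4, 3]
Compare positions:
  Node 0: index 2 -> 2 (same)
  Node 1: index 1 -> 1 (same)
  Node 2: index 0 -> 0 (same)
  Node 3: index 4 -> 4 (same)
  Node 4: index 3 -> 3 (same)
Nodes that changed position: none

Answer: none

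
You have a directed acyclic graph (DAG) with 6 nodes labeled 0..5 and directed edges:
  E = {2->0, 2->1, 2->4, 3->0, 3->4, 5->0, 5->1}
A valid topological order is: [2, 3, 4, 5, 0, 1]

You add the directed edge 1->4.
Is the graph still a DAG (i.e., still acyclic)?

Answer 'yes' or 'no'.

Answer: yes

Derivation:
Given toposort: [2, 3, 4, 5, 0, 1]
Position of 1: index 5; position of 4: index 2
New edge 1->4: backward (u after v in old order)
Backward edge: old toposort is now invalid. Check if this creates a cycle.
Does 4 already reach 1? Reachable from 4: [4]. NO -> still a DAG (reorder needed).
Still a DAG? yes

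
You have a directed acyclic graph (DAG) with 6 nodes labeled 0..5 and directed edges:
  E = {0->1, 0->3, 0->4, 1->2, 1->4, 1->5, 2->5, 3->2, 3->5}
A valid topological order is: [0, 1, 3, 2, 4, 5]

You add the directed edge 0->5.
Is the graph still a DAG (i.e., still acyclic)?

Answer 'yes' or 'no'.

Given toposort: [0, 1, 3, 2, 4, 5]
Position of 0: index 0; position of 5: index 5
New edge 0->5: forward
Forward edge: respects the existing order. Still a DAG, same toposort still valid.
Still a DAG? yes

Answer: yes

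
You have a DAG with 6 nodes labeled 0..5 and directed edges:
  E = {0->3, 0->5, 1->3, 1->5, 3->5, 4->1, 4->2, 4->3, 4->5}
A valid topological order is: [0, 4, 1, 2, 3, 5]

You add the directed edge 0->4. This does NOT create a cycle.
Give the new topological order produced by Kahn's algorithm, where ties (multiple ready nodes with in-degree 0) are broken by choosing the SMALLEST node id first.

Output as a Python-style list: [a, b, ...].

Answer: [0, 4, 1, 2, 3, 5]

Derivation:
Old toposort: [0, 4, 1, 2, 3, 5]
Added edge: 0->4
Position of 0 (0) < position of 4 (1). Old order still valid.
Run Kahn's algorithm (break ties by smallest node id):
  initial in-degrees: [0, 1, 1, 3, 1, 4]
  ready (indeg=0): [0]
  pop 0: indeg[3]->2; indeg[4]->0; indeg[5]->3 | ready=[4] | order so far=[0]
  pop 4: indeg[1]->0; indeg[2]->0; indeg[3]->1; indeg[5]->2 | ready=[1, 2] | order so far=[0, 4]
  pop 1: indeg[3]->0; indeg[5]->1 | ready=[2, 3] | order so far=[0, 4, 1]
  pop 2: no out-edges | ready=[3] | order so far=[0, 4, 1, 2]
  pop 3: indeg[5]->0 | ready=[5] | order so far=[0, 4, 1, 2, 3]
  pop 5: no out-edges | ready=[] | order so far=[0, 4, 1, 2, 3, 5]
  Result: [0, 4, 1, 2, 3, 5]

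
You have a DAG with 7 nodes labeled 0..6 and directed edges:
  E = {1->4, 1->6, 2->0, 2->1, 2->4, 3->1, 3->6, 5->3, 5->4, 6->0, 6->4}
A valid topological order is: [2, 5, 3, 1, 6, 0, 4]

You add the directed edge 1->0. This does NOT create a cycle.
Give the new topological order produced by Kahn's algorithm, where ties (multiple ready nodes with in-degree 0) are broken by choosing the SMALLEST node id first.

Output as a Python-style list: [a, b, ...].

Answer: [2, 5, 3, 1, 6, 0, 4]

Derivation:
Old toposort: [2, 5, 3, 1, 6, 0, 4]
Added edge: 1->0
Position of 1 (3) < position of 0 (5). Old order still valid.
Run Kahn's algorithm (break ties by smallest node id):
  initial in-degrees: [3, 2, 0, 1, 4, 0, 2]
  ready (indeg=0): [2, 5]
  pop 2: indeg[0]->2; indeg[1]->1; indeg[4]->3 | ready=[5] | order so far=[2]
  pop 5: indeg[3]->0; indeg[4]->2 | ready=[3] | order so far=[2, 5]
  pop 3: indeg[1]->0; indeg[6]->1 | ready=[1] | order so far=[2, 5, 3]
  pop 1: indeg[0]->1; indeg[4]->1; indeg[6]->0 | ready=[6] | order so far=[2, 5, 3, 1]
  pop 6: indeg[0]->0; indeg[4]->0 | ready=[0, 4] | order so far=[2, 5, 3, 1, 6]
  pop 0: no out-edges | ready=[4] | order so far=[2, 5, 3, 1, 6, 0]
  pop 4: no out-edges | ready=[] | order so far=[2, 5, 3, 1, 6, 0, 4]
  Result: [2, 5, 3, 1, 6, 0, 4]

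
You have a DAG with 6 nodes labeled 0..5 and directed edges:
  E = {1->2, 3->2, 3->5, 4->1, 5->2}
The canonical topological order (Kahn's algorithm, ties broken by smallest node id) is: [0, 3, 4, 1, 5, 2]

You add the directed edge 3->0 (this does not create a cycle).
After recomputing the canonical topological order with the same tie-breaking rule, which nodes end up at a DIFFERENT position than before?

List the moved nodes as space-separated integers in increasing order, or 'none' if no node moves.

Old toposort: [0, 3, 4, 1, 5, 2]
Added edge 3->0
Recompute Kahn (smallest-id tiebreak):
  initial in-degrees: [1, 1, 3, 0, 0, 1]
  ready (indeg=0): [3, 4]
  pop 3: indeg[0]->0; indeg[2]->2; indeg[5]->0 | ready=[0, 4, 5] | order so far=[3]
  pop 0: no out-edges | ready=[4, 5] | order so far=[3, 0]
  pop 4: indeg[1]->0 | ready=[1, 5] | order so far=[3, 0, 4]
  pop 1: indeg[2]->1 | ready=[5] | order so far=[3, 0, 4, 1]
  pop 5: indeg[2]->0 | ready=[2] | order so far=[3, 0, 4, 1, 5]
  pop 2: no out-edges | ready=[] | order so far=[3, 0, 4, 1, 5, 2]
New canonical toposort: [3, 0, 4, 1, 5, 2]
Compare positions:
  Node 0: index 0 -> 1 (moved)
  Node 1: index 3 -> 3 (same)
  Node 2: index 5 -> 5 (same)
  Node 3: index 1 -> 0 (moved)
  Node 4: index 2 -> 2 (same)
  Node 5: index 4 -> 4 (same)
Nodes that changed position: 0 3

Answer: 0 3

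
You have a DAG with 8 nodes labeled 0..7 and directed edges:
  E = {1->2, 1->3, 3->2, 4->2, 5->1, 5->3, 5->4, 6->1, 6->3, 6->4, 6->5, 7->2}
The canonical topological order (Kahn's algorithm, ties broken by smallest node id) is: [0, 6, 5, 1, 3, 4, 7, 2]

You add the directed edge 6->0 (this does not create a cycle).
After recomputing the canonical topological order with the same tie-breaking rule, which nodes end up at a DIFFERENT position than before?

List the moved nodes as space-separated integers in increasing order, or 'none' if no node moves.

Old toposort: [0, 6, 5, 1, 3, 4, 7, 2]
Added edge 6->0
Recompute Kahn (smallest-id tiebreak):
  initial in-degrees: [1, 2, 4, 3, 2, 1, 0, 0]
  ready (indeg=0): [6, 7]
  pop 6: indeg[0]->0; indeg[1]->1; indeg[3]->2; indeg[4]->1; indeg[5]->0 | ready=[0, 5, 7] | order so far=[6]
  pop 0: no out-edges | ready=[5, 7] | order so far=[6, 0]
  pop 5: indeg[1]->0; indeg[3]->1; indeg[4]->0 | ready=[1, 4, 7] | order so far=[6, 0, 5]
  pop 1: indeg[2]->3; indeg[3]->0 | ready=[3, 4, 7] | order so far=[6, 0, 5, 1]
  pop 3: indeg[2]->2 | ready=[4, 7] | order so far=[6, 0, 5, 1, 3]
  pop 4: indeg[2]->1 | ready=[7] | order so far=[6, 0, 5, 1, 3, 4]
  pop 7: indeg[2]->0 | ready=[2] | order so far=[6, 0, 5, 1, 3, 4, 7]
  pop 2: no out-edges | ready=[] | order so far=[6, 0, 5, 1, 3, 4, 7, 2]
New canonical toposort: [6, 0, 5, 1, 3, 4, 7, 2]
Compare positions:
  Node 0: index 0 -> 1 (moved)
  Node 1: index 3 -> 3 (same)
  Node 2: index 7 -> 7 (same)
  Node 3: index 4 -> 4 (same)
  Node 4: index 5 -> 5 (same)
  Node 5: index 2 -> 2 (same)
  Node 6: index 1 -> 0 (moved)
  Node 7: index 6 -> 6 (same)
Nodes that changed position: 0 6

Answer: 0 6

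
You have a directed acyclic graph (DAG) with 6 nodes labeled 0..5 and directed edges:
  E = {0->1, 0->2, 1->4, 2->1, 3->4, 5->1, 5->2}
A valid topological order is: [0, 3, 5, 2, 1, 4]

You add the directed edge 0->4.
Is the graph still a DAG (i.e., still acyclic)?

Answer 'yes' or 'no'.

Answer: yes

Derivation:
Given toposort: [0, 3, 5, 2, 1, 4]
Position of 0: index 0; position of 4: index 5
New edge 0->4: forward
Forward edge: respects the existing order. Still a DAG, same toposort still valid.
Still a DAG? yes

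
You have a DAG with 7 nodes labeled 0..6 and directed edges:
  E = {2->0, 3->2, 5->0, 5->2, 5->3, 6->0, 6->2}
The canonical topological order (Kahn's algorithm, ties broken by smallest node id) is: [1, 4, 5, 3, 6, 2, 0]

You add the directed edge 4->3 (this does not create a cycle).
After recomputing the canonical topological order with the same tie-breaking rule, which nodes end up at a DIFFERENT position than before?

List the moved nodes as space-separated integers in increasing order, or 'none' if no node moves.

Old toposort: [1, 4, 5, 3, 6, 2, 0]
Added edge 4->3
Recompute Kahn (smallest-id tiebreak):
  initial in-degrees: [3, 0, 3, 2, 0, 0, 0]
  ready (indeg=0): [1, 4, 5, 6]
  pop 1: no out-edges | ready=[4, 5, 6] | order so far=[1]
  pop 4: indeg[3]->1 | ready=[5, 6] | order so far=[1, 4]
  pop 5: indeg[0]->2; indeg[2]->2; indeg[3]->0 | ready=[3, 6] | order so far=[1, 4, 5]
  pop 3: indeg[2]->1 | ready=[6] | order so far=[1, 4, 5, 3]
  pop 6: indeg[0]->1; indeg[2]->0 | ready=[2] | order so far=[1, 4, 5, 3, 6]
  pop 2: indeg[0]->0 | ready=[0] | order so far=[1, 4, 5, 3, 6, 2]
  pop 0: no out-edges | ready=[] | order so far=[1, 4, 5, 3, 6, 2, 0]
New canonical toposort: [1, 4, 5, 3, 6, 2, 0]
Compare positions:
  Node 0: index 6 -> 6 (same)
  Node 1: index 0 -> 0 (same)
  Node 2: index 5 -> 5 (same)
  Node 3: index 3 -> 3 (same)
  Node 4: index 1 -> 1 (same)
  Node 5: index 2 -> 2 (same)
  Node 6: index 4 -> 4 (same)
Nodes that changed position: none

Answer: none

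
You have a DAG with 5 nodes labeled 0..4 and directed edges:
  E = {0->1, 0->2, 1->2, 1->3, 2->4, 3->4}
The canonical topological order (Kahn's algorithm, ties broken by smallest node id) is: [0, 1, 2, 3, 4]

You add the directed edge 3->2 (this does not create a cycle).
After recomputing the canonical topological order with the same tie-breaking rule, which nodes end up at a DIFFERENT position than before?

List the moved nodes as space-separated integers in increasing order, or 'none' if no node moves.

Old toposort: [0, 1, 2, 3, 4]
Added edge 3->2
Recompute Kahn (smallest-id tiebreak):
  initial in-degrees: [0, 1, 3, 1, 2]
  ready (indeg=0): [0]
  pop 0: indeg[1]->0; indeg[2]->2 | ready=[1] | order so far=[0]
  pop 1: indeg[2]->1; indeg[3]->0 | ready=[3] | order so far=[0, 1]
  pop 3: indeg[2]->0; indeg[4]->1 | ready=[2] | order so far=[0, 1, 3]
  pop 2: indeg[4]->0 | ready=[4] | order so far=[0, 1, 3, 2]
  pop 4: no out-edges | ready=[] | order so far=[0, 1, 3, 2, 4]
New canonical toposort: [0, 1, 3, 2, 4]
Compare positions:
  Node 0: index 0 -> 0 (same)
  Node 1: index 1 -> 1 (same)
  Node 2: index 2 -> 3 (moved)
  Node 3: index 3 -> 2 (moved)
  Node 4: index 4 -> 4 (same)
Nodes that changed position: 2 3

Answer: 2 3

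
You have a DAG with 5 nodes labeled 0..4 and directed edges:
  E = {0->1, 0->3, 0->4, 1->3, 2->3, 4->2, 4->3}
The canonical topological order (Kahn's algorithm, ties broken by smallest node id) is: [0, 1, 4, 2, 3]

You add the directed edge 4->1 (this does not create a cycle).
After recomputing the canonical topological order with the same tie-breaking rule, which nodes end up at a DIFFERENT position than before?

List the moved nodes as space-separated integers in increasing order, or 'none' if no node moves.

Old toposort: [0, 1, 4, 2, 3]
Added edge 4->1
Recompute Kahn (smallest-id tiebreak):
  initial in-degrees: [0, 2, 1, 4, 1]
  ready (indeg=0): [0]
  pop 0: indeg[1]->1; indeg[3]->3; indeg[4]->0 | ready=[4] | order so far=[0]
  pop 4: indeg[1]->0; indeg[2]->0; indeg[3]->2 | ready=[1, 2] | order so far=[0, 4]
  pop 1: indeg[3]->1 | ready=[2] | order so far=[0, 4, 1]
  pop 2: indeg[3]->0 | ready=[3] | order so far=[0, 4, 1, 2]
  pop 3: no out-edges | ready=[] | order so far=[0, 4, 1, 2, 3]
New canonical toposort: [0, 4, 1, 2, 3]
Compare positions:
  Node 0: index 0 -> 0 (same)
  Node 1: index 1 -> 2 (moved)
  Node 2: index 3 -> 3 (same)
  Node 3: index 4 -> 4 (same)
  Node 4: index 2 -> 1 (moved)
Nodes that changed position: 1 4

Answer: 1 4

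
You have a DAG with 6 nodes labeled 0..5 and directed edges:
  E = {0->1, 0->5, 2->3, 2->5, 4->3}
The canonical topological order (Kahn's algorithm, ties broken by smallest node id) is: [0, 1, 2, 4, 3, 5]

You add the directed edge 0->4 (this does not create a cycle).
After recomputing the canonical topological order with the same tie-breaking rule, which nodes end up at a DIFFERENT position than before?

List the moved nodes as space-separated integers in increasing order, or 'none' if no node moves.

Answer: none

Derivation:
Old toposort: [0, 1, 2, 4, 3, 5]
Added edge 0->4
Recompute Kahn (smallest-id tiebreak):
  initial in-degrees: [0, 1, 0, 2, 1, 2]
  ready (indeg=0): [0, 2]
  pop 0: indeg[1]->0; indeg[4]->0; indeg[5]->1 | ready=[1, 2, 4] | order so far=[0]
  pop 1: no out-edges | ready=[2, 4] | order so far=[0, 1]
  pop 2: indeg[3]->1; indeg[5]->0 | ready=[4, 5] | order so far=[0, 1, 2]
  pop 4: indeg[3]->0 | ready=[3, 5] | order so far=[0, 1, 2, 4]
  pop 3: no out-edges | ready=[5] | order so far=[0, 1, 2, 4, 3]
  pop 5: no out-edges | ready=[] | order so far=[0, 1, 2, 4, 3, 5]
New canonical toposort: [0, 1, 2, 4, 3, 5]
Compare positions:
  Node 0: index 0 -> 0 (same)
  Node 1: index 1 -> 1 (same)
  Node 2: index 2 -> 2 (same)
  Node 3: index 4 -> 4 (same)
  Node 4: index 3 -> 3 (same)
  Node 5: index 5 -> 5 (same)
Nodes that changed position: none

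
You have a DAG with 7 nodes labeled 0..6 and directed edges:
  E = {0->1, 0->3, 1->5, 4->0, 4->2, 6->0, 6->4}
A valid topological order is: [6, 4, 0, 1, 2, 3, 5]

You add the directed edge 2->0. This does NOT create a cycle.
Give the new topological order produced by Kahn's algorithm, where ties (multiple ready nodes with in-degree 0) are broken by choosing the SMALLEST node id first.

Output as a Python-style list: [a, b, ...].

Old toposort: [6, 4, 0, 1, 2, 3, 5]
Added edge: 2->0
Position of 2 (4) > position of 0 (2). Must reorder: 2 must now come before 0.
Run Kahn's algorithm (break ties by smallest node id):
  initial in-degrees: [3, 1, 1, 1, 1, 1, 0]
  ready (indeg=0): [6]
  pop 6: indeg[0]->2; indeg[4]->0 | ready=[4] | order so far=[6]
  pop 4: indeg[0]->1; indeg[2]->0 | ready=[2] | order so far=[6, 4]
  pop 2: indeg[0]->0 | ready=[0] | order so far=[6, 4, 2]
  pop 0: indeg[1]->0; indeg[3]->0 | ready=[1, 3] | order so far=[6, 4, 2, 0]
  pop 1: indeg[5]->0 | ready=[3, 5] | order so far=[6, 4, 2, 0, 1]
  pop 3: no out-edges | ready=[5] | order so far=[6, 4, 2, 0, 1, 3]
  pop 5: no out-edges | ready=[] | order so far=[6, 4, 2, 0, 1, 3, 5]
  Result: [6, 4, 2, 0, 1, 3, 5]

Answer: [6, 4, 2, 0, 1, 3, 5]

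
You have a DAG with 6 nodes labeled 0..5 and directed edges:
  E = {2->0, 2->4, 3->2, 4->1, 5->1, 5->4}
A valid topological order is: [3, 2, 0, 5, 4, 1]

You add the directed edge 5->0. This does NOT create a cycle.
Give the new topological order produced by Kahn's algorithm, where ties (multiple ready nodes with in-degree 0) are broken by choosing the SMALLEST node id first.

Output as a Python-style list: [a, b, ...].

Answer: [3, 2, 5, 0, 4, 1]

Derivation:
Old toposort: [3, 2, 0, 5, 4, 1]
Added edge: 5->0
Position of 5 (3) > position of 0 (2). Must reorder: 5 must now come before 0.
Run Kahn's algorithm (break ties by smallest node id):
  initial in-degrees: [2, 2, 1, 0, 2, 0]
  ready (indeg=0): [3, 5]
  pop 3: indeg[2]->0 | ready=[2, 5] | order so far=[3]
  pop 2: indeg[0]->1; indeg[4]->1 | ready=[5] | order so far=[3, 2]
  pop 5: indeg[0]->0; indeg[1]->1; indeg[4]->0 | ready=[0, 4] | order so far=[3, 2, 5]
  pop 0: no out-edges | ready=[4] | order so far=[3, 2, 5, 0]
  pop 4: indeg[1]->0 | ready=[1] | order so far=[3, 2, 5, 0, 4]
  pop 1: no out-edges | ready=[] | order so far=[3, 2, 5, 0, 4, 1]
  Result: [3, 2, 5, 0, 4, 1]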